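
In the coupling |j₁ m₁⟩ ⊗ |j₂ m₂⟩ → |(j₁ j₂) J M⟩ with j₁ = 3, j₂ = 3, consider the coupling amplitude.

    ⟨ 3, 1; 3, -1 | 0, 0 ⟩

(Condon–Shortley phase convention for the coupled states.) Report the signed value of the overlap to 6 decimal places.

√[1·6!0!0!/7! · 4!2!2!4!0!0!] = √(2304/7)
  +(−1)^2/∏(2,4,0,0,0,0)! = 1/48  (running 1/48)
⟨..|..⟩ = √(2304/7)·(1/48) = +0.377964

+0.377964  (= +√(1/7))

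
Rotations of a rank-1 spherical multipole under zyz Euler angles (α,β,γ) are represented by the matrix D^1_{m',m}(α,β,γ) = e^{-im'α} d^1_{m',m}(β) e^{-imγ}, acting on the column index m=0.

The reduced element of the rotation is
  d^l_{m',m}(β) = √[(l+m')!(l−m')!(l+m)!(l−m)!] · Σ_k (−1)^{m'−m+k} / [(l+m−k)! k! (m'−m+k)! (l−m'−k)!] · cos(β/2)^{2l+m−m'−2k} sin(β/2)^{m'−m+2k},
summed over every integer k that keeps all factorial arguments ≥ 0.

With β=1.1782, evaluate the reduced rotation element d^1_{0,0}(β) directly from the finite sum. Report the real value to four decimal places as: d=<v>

d=0.3826

d^1_{0,0}(β=1.1782) via the finite sum:
Half-angle: c=0.831441, s=0.555613. N=√(1·1·1·1)=1.000000
The bounds max(0,m−m')=0 and min(l+m,l−m')=1 give 2 terms
  k=0: (−1)^0·1.0000/(1)·0.8314^2·0.5556^0 = +0.691294
  k=1: (−1)^1·1.0000/(1)·0.8314^0·0.5556^2 = -0.308706
d^1_{0,0}(1.1782) = +0.691294 -0.308706 = +0.382588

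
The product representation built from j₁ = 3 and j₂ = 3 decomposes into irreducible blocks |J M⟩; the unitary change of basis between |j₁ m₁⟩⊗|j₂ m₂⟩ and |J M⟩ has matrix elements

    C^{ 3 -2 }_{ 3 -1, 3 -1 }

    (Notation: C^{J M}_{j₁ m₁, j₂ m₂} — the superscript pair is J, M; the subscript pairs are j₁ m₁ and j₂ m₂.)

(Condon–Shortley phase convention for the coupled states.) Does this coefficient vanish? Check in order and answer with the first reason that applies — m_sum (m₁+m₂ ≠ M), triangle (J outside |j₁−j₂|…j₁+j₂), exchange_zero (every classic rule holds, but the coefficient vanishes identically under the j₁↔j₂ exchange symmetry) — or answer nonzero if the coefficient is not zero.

exchange_zero

m-sum: m₁+m₂ = -1+(-1) = -2, M = -2  ✓
triangle: |j₁−j₂| = 0 ≤ J = 3 ≤ j₁+j₂ = 6  ✓
exchange: j₁=j₂ and m₁=m₂, and (−1)^(j₁+j₂−J) = (−1)^3 = −1 forces ⟨j₁m₁;j₂m₂|JM⟩ = −⟨j₂m₂;j₁m₁|JM⟩ = −⟨j₁m₁;j₂m₂|JM⟩ ⇒ the coefficient vanishes identically
Racah sum check: Σ_k collapses to 0 ⇒ CG = 0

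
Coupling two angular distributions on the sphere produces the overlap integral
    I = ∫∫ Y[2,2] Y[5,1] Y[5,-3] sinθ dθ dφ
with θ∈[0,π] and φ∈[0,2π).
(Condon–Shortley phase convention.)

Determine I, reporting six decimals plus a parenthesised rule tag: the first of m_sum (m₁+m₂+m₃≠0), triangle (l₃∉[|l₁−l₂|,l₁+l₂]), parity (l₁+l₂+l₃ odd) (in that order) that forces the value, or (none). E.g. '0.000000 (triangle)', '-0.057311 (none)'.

0.171169 (none)

m-sum 0 ✓  L=12 even ✓  3≤5≤7 ✓
Π(2lᵢ+1) = 5×11×11 = 605
triangle coeff Δ(2,5,5) = 1/38610
Σ_t [0,2]: t=0:+1/2880 t=1:−1/576 t=2:+1/2880 = -1/960
(3j)²=10/429 [(2 5 5; 0 0 0)], sign=+1
Σ_t [0,0]: t=0:+1/5760 = 1/5760
(3j)²=56/2145 [(2 5 5; 2 1 -3)], sign=+1
⇒ 4πI² = 560/1521
I = (+1)√(560/1521/(4π)) = 0.17116875
No selection rule forces the value: the integral is nonzero (none).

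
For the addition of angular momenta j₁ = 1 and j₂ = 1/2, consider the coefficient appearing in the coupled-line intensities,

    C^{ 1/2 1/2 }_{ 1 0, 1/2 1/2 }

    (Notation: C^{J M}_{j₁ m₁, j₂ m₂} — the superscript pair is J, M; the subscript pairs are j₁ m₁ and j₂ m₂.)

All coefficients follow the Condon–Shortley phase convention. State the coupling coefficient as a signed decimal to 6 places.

triangle: 1!×1!×0!/3! = 1/6
(j±m)!: 1!×1!×1!×0!×1!×0! = 1
prefactor² = (2J+1)×Δ×N² = 1/3
  k=1: −1/(1!×0!×0!×0!×1!×0!) = -1
Σ = -1  ⇒  CG² = 1/3×(-1)² = 1/3
CG = −√(1/3) = -0.577350

-0.577350  (= −√(1/3))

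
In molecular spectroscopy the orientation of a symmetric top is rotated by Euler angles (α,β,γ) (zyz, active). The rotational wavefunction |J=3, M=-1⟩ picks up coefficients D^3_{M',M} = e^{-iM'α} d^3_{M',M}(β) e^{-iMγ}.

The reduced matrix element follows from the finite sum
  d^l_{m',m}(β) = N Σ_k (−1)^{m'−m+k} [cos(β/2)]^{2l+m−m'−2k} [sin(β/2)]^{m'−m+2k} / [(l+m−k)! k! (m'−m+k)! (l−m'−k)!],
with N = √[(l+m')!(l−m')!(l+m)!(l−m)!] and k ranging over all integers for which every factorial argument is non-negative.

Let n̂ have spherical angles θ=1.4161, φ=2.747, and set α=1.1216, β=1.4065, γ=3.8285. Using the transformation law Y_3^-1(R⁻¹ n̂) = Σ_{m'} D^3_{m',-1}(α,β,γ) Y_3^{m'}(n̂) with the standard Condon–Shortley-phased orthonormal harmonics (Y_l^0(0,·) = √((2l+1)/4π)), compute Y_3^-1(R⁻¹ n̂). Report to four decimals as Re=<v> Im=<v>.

Re=0.1614 Im=-0.2784

Need the full column D^3_{m',-1} for m'=−3..3 at α=1.1216, β=1.4065, γ=3.8285.
cos(β/2)=0.762744, sin(β/2)=0.646700
d^3_{-3,-1}: single k=2 term ⇒ +0.548236;  D = +0.336428+0.432873i
d^3_{-2,-1}: k∈[1..2] ⇒ +0.527956 -0.759059 = -0.231103;  D = -0.225954+0.048511i
d^3_{-1,-1}: k∈[0..2] ⇒ +0.196913 -1.132432 +0.610549 = -0.324969;  D = -0.076523+0.315831i
d^3_{0,-1}: k∈[0..2] ⇒ -0.578347 +1.247262 -0.298871 = +0.370043;  D = -0.286122-0.234663i
d^3_{1,-1}: k∈[0..2] ⇒ +0.849324 -0.814066 +0.073150 = +0.108408;  D = -0.098326+0.045654i
d^3_{2,-1}: k∈[0..1] ⇒ -0.759059 +0.272831 = -0.486229;  D = +0.007052-0.486177i
d^3_{3,-1}: single k=0 term ⇒ +0.394108;  D = +0.352492+0.176269i
Y_3^{m'}(θ=1.4161,φ=2.747) and Σ D·Y over m':
  (+0.3364+0.4329i)·(-0.1519-0.3727i)  (-0.2260+0.0485i)·(+0.1083+0.1091i)  (-0.0765+0.3158i)·(+0.2598+0.1082i)  (-0.2861-0.2347i)·(-0.1657+0.0000i)  (-0.0983+0.0457i)·(-0.2598+0.1082i)  (+0.0071-0.4862i)·(+0.1083-0.1091i)  (+0.3525+0.1763i)·(+0.1519-0.3727i)
Y_3^-1(R⁻¹ n̂) = +0.161372-0.278399i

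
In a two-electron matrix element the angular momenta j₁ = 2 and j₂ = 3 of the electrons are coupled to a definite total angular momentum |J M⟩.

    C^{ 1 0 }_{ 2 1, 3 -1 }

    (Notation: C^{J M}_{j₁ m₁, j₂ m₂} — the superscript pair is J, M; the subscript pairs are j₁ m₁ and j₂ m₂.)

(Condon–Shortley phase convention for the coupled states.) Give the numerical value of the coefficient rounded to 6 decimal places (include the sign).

triangle: 4!×0!×2!/7! = 48/5040
(j±m)!: 3!×1!×2!×4!×1!×1! = 288
prefactor² = (2J+1)×Δ×N² = 288/35
  k=1: −1/(1!×3!×0!×1!×0!×1!) = -1/6
Σ = -1/6  ⇒  CG² = 288/35×(-1/6)² = 8/35
CG = −√(8/35) = -0.478091

-0.478091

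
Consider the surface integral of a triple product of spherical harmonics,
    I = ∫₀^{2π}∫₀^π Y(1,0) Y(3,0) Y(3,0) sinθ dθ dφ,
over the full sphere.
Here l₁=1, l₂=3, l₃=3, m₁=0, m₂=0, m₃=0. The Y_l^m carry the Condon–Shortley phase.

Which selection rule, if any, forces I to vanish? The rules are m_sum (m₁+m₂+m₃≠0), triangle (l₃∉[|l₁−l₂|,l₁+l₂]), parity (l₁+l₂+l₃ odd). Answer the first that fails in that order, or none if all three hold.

Σmᵢ = 0  ✓
l₃∈[|l₁−l₂|,l₁+l₂]=[2,4], have l₃=3  ✓
Σlᵢ = 7 ⇒ odd  ✗

parity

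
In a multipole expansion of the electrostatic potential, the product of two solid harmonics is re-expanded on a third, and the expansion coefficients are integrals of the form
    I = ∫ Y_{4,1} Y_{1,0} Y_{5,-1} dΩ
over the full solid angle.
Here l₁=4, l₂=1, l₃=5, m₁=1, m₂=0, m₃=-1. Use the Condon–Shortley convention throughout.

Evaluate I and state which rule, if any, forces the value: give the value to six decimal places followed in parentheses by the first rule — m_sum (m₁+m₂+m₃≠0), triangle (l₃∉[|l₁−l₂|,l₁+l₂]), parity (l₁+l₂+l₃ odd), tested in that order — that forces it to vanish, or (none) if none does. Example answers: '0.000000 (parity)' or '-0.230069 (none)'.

-0.240571 (none)

m-sum 0 ✓  L=10 even ✓  3≤5≤5 ✓
Π(2lᵢ+1) = 9×3×11 = 297
triangle coeff Δ(4,1,5) = 1/495
Σ_t [0,0]: t=0:+1/576 = 1/576
(3j)²=5/99 [(4 1 5; 0 0 0)], sign=-1
Σ_t [0,0]: t=0:+1/720 = 1/720
(3j)²=8/165 [(4 1 5; 1 0 -1)], sign=+1
⇒ 4πI² = 8/11
I = (-1)√(8/11/(4π)) = -0.24057125
No selection rule forces the value: the integral is nonzero (none).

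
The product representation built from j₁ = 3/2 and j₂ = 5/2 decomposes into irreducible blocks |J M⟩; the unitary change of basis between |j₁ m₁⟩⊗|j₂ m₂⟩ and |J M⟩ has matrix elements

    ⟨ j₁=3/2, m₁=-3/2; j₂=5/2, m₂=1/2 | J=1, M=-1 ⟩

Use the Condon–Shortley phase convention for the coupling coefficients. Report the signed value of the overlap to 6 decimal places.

−√(1/20) ≈ -0.223607

√[3·3!0!2!/6! · 0!3!3!2!0!2!] = √(36/5)
  +(−1)^3/∏(3,0,0,0,0,2)! = -1/12  (running -1/12)
⟨..|..⟩ = √(36/5)·(-1/12) = -0.223607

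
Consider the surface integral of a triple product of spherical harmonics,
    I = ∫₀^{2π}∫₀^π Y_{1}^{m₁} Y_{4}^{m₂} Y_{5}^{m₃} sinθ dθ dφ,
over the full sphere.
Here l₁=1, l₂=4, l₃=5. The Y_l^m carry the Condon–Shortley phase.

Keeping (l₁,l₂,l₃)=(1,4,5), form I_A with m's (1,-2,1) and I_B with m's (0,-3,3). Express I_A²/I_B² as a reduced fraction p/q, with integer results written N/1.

3/8

Shared (l₁,l₂,l₃)=(1,4,5): N and (l;000)² cancel in I_A²/I_B².
A: Δ = 0!·2!·8!/11! = 1/495; Racah Σ t=0..0: t=0:+1/2880 = 1/2880; ⇒ 3j(1 4 5; 1 -2 1)² = 2/165, sgn +1
B: Δ = 0!·2!·8!/11! = 1/495; Racah Σ t=0..0: t=0:+1/5040 = 1/5040; ⇒ 3j(1 4 5; 0 -3 3)² = 16/495, sgn +1
I_A²/I_B² = (2/165)/(16/495) = 3/8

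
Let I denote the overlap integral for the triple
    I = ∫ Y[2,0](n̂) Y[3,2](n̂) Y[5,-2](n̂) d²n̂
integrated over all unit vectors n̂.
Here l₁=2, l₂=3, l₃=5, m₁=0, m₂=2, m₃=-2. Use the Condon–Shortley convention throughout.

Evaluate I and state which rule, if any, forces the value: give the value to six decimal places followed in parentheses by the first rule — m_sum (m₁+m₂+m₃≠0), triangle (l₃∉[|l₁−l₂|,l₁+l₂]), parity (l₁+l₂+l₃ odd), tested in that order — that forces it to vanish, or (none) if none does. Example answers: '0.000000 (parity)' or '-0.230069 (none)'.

0.190188 (none)

Checks pass: Σm=0; 10 even; l₃=5∈[1,5].
(2·2+1)(2·3+1)(2·5+1) = 385
Δ: 0! 4! 6! / 11! → 1/2310
sum: t=0:+1/144 = 1/144
3j²(2 3 5; 0 0 0) = Δ·Π!·Σ² = 10/231  (sign -1)
sum: t=0:+1/480 = 1/480
3j²(2 3 5; 0 2 -2) = Δ·Π!·Σ² = 3/110  (sign -1)
combine: 4πI² = 385·10/231·3/110 = 5/11
take √, sign +1: I = 0.19018827
No selection rule forces the value: the integral is nonzero (none).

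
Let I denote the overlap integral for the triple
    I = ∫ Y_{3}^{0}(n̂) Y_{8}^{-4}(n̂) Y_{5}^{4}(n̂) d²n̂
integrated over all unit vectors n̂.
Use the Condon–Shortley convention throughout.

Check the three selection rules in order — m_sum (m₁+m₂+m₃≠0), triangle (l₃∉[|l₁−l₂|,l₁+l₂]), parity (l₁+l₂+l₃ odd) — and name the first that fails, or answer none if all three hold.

m₁+m₂+m₃ = 0 − 4 + 4 = 0  ✓
triangle: |3−8|=5 ≤ l₃=5 ≤ 3+8=11  ✓
parity: l₁+l₂+l₃ = 16 is even  ✓

none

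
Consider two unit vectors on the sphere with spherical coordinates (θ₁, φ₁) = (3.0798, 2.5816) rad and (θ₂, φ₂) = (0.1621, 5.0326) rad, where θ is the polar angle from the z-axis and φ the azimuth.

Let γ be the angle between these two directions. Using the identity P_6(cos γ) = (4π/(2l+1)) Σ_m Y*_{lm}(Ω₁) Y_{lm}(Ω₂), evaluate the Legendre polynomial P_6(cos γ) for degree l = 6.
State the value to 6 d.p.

0.852016

Expand P_6 via completeness: Σ_{m} conj(Y_{6,m}) at Ω₁ times Y_{6,m} at Ω₂ —
  m=-6: (-0.00000 + 0.00000j) × (0.00000 + 0.00001j) = -0.00000 - 0.00000j  (running Σ = -0.00000 - 0.00000j)
  m=-5: (-0.00000 - 0.00000j) × (0.00018 - 0.00001j) = -0.00000 - 0.00000j  (running Σ = -0.00000 - 0.00000j)
  m=-4: (-0.00003 - 0.00004j) × (0.00067 - 0.00225j) = -0.00000 + 0.00000j  (running Σ = -0.00000 + 0.00000j)
  m=-3: (-0.00013 - 0.00121j) × (-0.01708 - 0.01194j) = -0.00001 + 0.00002j  (running Σ = -0.00001 + 0.00002j)
  m=-2: (0.00856 - 0.01768j) × (-0.10049 + 0.07488j) = 0.00046 + 0.00242j  (running Σ = 0.00045 + 0.00244j)
  m=-1: (0.16917 - 0.10606j) × (0.14633 + 0.44125j) = 0.07155 + 0.05913j  (running Σ = 0.07200 + 0.06157j)
  m=0: (0.97673 + 0.00000j) × (0.75498 + 0.00000j) = 0.73741 + 0.00000j  (running Σ = 0.80941 + 0.06157j)
  m=1: (-0.16917 - 0.10606j) × (-0.14633 + 0.44125j) = 0.07155 - 0.05913j  (running Σ = 0.88096 + 0.00244j)
  m=2: (0.00856 + 0.01768j) × (-0.10049 - 0.07488j) = 0.00046 - 0.00242j  (running Σ = 0.88143 + 0.00002j)
  m=3: (0.00013 - 0.00121j) × (0.01708 - 0.01194j) = -0.00001 - 0.00002j  (running Σ = 0.88142 + 0.00000j)
  m=4: (-0.00003 + 0.00004j) × (0.00067 + 0.00225j) = -0.00000 - 0.00000j  (running Σ = 0.88142 - 0.00000j)
  m=5: (0.00000 - 0.00000j) × (-0.00018 - 0.00001j) = -0.00000 + 0.00000j  (running Σ = 0.88142 - 0.00000j)
  m=6: (-0.00000 - 0.00000j) × (0.00000 - 0.00001j) = -0.00000 + 0.00000j  (running Σ = 0.88142 - 0.00000j)
Σ over m = 0.88142 - 0.00000j; ×(4π/13) → 0.85202 - 0.00000j. Real part: 0.852016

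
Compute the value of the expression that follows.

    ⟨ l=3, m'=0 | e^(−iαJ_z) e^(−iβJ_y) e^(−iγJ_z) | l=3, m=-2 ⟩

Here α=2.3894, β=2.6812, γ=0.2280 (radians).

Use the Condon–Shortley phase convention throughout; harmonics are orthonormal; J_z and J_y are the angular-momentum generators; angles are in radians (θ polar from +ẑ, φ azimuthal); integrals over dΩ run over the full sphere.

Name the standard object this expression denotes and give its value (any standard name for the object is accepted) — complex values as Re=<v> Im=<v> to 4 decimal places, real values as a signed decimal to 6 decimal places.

This is a Wigner D-matrix element — the rotation-matrix element ⟨l m'| R(α,β,γ) |l m⟩ in the angular-momentum basis.
Split into d^3_{0,-2}(β=2.6812) × two z-phases.
Half-angle: c=0.228169, s=0.973622. N=√(6·6·1·120)=65.726707
k: max(0,(-2)−(0))=0 … min(3+(-2),3−(0))=1
  k=0: (−1)^2·65.7267/(12)·0.2282^4·0.9736^2 = +0.014072
  k=1: (−1)^3·65.7267/(12)·0.2282^2·0.9736^4 = -0.256232
d^3_{0,-2}(2.6812) = +0.014072 -0.256232 = -0.242160
Phases: e^{-i·(0)·2.3894}=+1.000000+0.000000i, e^{-i·(-2)·0.2280}=+0.897821+0.440360i ⇒ D=-0.217416-0.106638i

Wigner D-matrix element, Re=-0.2174 Im=-0.1066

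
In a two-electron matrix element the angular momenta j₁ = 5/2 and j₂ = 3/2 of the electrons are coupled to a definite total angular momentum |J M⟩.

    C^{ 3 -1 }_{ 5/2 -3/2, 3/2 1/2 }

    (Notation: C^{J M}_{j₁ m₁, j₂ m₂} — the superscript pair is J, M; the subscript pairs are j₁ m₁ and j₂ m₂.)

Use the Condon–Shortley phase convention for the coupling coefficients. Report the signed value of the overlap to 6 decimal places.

−√(49/120) = -0.639010

√[7·1!4!2!/8! · 1!4!2!1!2!4!] = √(96/5)
  +(−1)^0/∏(0,1,4,2,0,0)! = 1/48  (running 1/48)
  +(−1)^1/∏(1,0,3,1,1,1)! = -1/6  (running -7/48)
⟨..|..⟩ = √(96/5)·(-7/48) = -0.639010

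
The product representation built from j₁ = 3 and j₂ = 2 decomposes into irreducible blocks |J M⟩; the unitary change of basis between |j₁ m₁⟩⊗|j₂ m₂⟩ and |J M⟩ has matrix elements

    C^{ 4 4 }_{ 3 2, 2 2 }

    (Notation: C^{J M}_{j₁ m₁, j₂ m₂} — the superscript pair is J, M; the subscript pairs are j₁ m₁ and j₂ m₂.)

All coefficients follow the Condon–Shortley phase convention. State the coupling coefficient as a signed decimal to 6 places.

−√(2/5) = -0.632456

√[9·1!5!3!/10! · 5!1!4!0!8!0!] = √(207360)
  +(−1)^1/∏(1,0,0,3,5,0)! = -1/720  (running -1/720)
⟨..|..⟩ = √(207360)·(-1/720) = -0.632456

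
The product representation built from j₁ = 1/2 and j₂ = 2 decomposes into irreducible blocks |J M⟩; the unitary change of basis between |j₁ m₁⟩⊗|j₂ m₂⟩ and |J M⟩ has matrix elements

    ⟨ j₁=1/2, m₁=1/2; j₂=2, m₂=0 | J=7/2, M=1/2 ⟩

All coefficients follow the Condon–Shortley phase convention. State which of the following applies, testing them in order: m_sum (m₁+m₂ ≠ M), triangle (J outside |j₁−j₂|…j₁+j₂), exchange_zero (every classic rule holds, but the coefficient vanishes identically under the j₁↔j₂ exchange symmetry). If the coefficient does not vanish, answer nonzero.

m-sum: m₁+m₂ = 1/2+0 = 1/2, M = 1/2  ✓
triangle: need |j₁−j₂| ≤ J ≤ j₁+j₂, i.e. J ∈ [3/2, 5/2]; J = 7/2 is outside ✗ ⇒ coefficient is 0

triangle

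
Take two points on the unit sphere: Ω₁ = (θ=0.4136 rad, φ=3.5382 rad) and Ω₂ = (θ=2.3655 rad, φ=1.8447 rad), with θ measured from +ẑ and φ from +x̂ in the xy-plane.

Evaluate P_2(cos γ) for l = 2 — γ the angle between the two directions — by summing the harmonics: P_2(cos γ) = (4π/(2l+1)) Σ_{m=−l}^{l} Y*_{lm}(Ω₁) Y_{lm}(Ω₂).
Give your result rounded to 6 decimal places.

Addition theorem: P_2(cos γ) = (4π/5) Σ_m Y*_{lm}(Ω₁) Y_{lm}(Ω₂), m = −2…2:
  [-2]  conj(Y_{2,-2})(Ω₁) = +0.043774+0.044463i ; Y_{2,-2}(Ω₂) = -0.161807+0.098717i ; Δ = -0.011472-0.002873i
  [-1]  conj(Y_{2,-1})(Ω₁) = -0.262244-0.109828i ; Y_{2,-1}(Ω₂) = +0.104466+0.371810i ; Δ = +0.013440-0.108978i
  [+0]  conj(Y_{2,0})(Ω₁) = +0.477947-0.000000i ; Y_{2,0}(Ω₂) = +0.166500+0.000000i ; Δ = +0.079578+0.000000i
  [+1]  conj(Y_{2,1})(Ω₁) = +0.262244-0.109828i ; Y_{2,1}(Ω₂) = -0.104466+0.371810i ; Δ = +0.013440+0.108978i
  [+2]  conj(Y_{2,2})(Ω₁) = +0.043774-0.044463i ; Y_{2,2}(Ω₂) = -0.161807-0.098717i ; Δ = -0.011472+0.002873i
Σ over m = +0.083513+0.000000i; ×(4π/5) → +0.209891+0.000000i. Real part: 0.209891

0.209891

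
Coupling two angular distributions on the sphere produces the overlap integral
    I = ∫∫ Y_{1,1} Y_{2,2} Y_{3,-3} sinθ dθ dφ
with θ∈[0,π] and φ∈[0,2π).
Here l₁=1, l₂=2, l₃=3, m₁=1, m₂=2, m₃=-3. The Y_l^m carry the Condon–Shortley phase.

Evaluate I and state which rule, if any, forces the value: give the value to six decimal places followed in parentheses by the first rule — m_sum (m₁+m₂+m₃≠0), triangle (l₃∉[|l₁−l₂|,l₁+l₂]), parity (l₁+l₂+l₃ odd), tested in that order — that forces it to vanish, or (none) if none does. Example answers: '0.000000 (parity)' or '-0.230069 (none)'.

Rules hold: Σm=0, L=6 even, 1≤3≤3.
N = 3·5·7 = 105
Δ = 0!·2!·4!/7! = 1/105
Racah Σ t=0..0: t=0:+1/4 = 1/4
⇒ 3j(1 2 3; 0 0 0)² = 3/35, sgn -1
Racah Σ t=0..0: t=0:+1/48 = 1/48
⇒ 3j(1 2 3; 1 2 -3)² = 1/7, sgn +1
4πI² = N·(3j₀)²·(3jₘ)² = 9/7
I = -1·√(1.28571/4π) = -0.31986543
No selection rule forces the value: the integral is nonzero (none).

-0.319865 (none)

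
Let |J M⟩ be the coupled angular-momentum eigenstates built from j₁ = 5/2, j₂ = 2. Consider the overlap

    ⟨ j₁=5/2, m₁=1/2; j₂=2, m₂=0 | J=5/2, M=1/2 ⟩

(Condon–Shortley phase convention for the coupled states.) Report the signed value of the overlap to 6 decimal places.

√[6·2!3!2!/8! · 3!2!2!2!3!2!] = √(72/35)
  +(−1)^0/∏(0,2,2,2,1,0)! = 1/8  (running 1/8)
  +(−1)^1/∏(1,1,1,1,2,1)! = -1/2  (running -3/8)
  +(−1)^2/∏(2,0,0,0,3,2)! = 1/24  (running -1/3)
⟨..|..⟩ = √(72/35)·(-1/3) = -0.478091

−√(8/35) = -0.478091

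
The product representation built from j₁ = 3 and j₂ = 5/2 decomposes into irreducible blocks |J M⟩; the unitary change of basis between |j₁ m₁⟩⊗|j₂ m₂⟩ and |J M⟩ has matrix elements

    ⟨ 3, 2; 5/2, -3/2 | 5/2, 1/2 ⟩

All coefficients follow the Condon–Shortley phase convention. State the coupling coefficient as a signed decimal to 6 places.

triangle: 3!*3!*2!/9! = 72/362880
(j±m)!: 5!*1!*1!*4!*3!*2! = 34560
prefactor² = (2J+1)*Δ*N² = 288/7
  k=0: +1/(0!*3!*1!*1!*2!*1!) = 1/12
  k=1: −1/(1!*2!*0!*0!*3!*2!) = -1/24
Σ = 1/24  ⇒  CG² = 288/7*(1/24)² = 1/14
CG = +√(1/14) = +0.267261

+√(1/14) ≈ +0.267261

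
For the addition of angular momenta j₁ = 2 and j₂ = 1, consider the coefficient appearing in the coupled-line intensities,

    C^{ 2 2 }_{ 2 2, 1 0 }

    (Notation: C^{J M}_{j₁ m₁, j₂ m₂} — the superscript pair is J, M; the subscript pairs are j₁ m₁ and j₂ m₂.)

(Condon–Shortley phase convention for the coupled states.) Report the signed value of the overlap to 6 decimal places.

+√(2/3) = +0.816497

triangle: 1!×3!×1!/6! = 6/720
(j±m)!: 4!×0!×1!×1!×4!×0! = 576
prefactor² = (2J+1)×Δ×N² = 24
  k=0: +1/(0!×1!×0!×1!×3!×0!) = 1/6
Σ = 1/6  ⇒  CG² = 24×(1/6)² = 2/3
CG = +√(2/3) = +0.816497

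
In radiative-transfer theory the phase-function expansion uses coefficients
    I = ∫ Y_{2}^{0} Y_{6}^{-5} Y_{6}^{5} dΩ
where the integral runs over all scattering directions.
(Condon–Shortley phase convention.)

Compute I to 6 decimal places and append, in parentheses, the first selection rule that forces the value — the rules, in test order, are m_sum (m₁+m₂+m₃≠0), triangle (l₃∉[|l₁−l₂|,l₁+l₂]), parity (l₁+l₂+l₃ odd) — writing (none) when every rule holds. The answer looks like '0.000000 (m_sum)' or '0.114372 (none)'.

0.126157 (none)

Rules hold: Σm=0, L=14 even, 4≤6≤8.
N = 5·13·13 = 845
Δ = 2!·2!·10!/15! = 1/90090
Racah Σ t=0..2: t=0:+1/69120 t=1:−1/14400 t=2:+1/69120 = -7/172800
⇒ 3j(2 6 6; 0 0 0)² = 14/715, sgn -1
Racah Σ t=0..1: t=0:+1/1451520 t=1:−1/3628800 = 1/2419200
⇒ 3j(2 6 6; 0 -5 5)² = 11/910, sgn -1
4πI² = N·(3j₀)²·(3jₘ)² = 1/5
I = +1·√(0.2/4π) = 0.12615663
No selection rule forces the value: the integral is nonzero (none).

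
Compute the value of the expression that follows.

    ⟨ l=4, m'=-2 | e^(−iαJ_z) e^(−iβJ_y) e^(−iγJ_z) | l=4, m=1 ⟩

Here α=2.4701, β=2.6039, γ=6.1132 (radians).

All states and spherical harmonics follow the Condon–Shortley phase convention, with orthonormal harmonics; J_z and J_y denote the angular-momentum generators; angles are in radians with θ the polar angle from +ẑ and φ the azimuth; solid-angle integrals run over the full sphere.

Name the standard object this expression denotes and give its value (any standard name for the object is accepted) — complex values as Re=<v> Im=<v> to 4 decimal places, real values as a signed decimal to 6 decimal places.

This is a Wigner D-matrix element — the rotation-matrix element ⟨l m'| R(α,β,γ) |l m⟩ in the angular-momentum basis.
First d^4_{-2,1}(β=2.6039), then the phase factors e^{-i(-2)α} and e^{-i(1)γ}:
Half-angle: c=0.265619, s=0.964078. N=√(2·720·120·6)=1018.233765
Admissible k: 3..5 (factorial args all ≥0)
  k=3: (−1)^0·1018.2338/(72)·0.2656^5·0.9641^3 = +0.016755
  k=4: (−1)^1·1018.2338/(48)·0.2656^3·0.9641^5 = -0.331090
  k=5: (−1)^2·1018.2338/(240)·0.2656^1·0.9641^7 = +0.872331
d^4_{-2,1}(2.6039) = +0.016755 -0.331090 +0.872331 = +0.557996
Attach z-rotation phases: D = e^{-i(-2)(2.4701)}·(+0.557996)·e^{-i(1)(6.1132)} = +0.216161-0.514426i

Wigner D-matrix element, Re=0.2162 Im=-0.5144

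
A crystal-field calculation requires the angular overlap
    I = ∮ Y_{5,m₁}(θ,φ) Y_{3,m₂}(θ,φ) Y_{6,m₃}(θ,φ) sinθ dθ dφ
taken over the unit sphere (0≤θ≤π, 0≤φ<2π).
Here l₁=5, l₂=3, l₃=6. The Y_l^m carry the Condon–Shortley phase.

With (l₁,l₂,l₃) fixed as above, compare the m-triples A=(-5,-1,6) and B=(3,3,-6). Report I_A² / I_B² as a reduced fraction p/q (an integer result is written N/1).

3/1

Shared (l₁,l₂,l₃)=(5,3,6): N and (l;000)² cancel in I_A²/I_B².
A: Δ = 2!·8!·4!/15! = 1/675675; Racah Σ t=2..2: t=2:+1/1935360 = 1/1935360; ⇒ 3j(5 3 6; -5 -1 6)² = 3/91, sgn +1
B: Δ = 2!·8!·4!/15! = 1/675675; Racah Σ t=2..2: t=2:+1/1935360 = 1/1935360; ⇒ 3j(5 3 6; 3 3 -6)² = 1/91, sgn +1
I_A²/I_B² = (3/91)/(1/91) = 3/1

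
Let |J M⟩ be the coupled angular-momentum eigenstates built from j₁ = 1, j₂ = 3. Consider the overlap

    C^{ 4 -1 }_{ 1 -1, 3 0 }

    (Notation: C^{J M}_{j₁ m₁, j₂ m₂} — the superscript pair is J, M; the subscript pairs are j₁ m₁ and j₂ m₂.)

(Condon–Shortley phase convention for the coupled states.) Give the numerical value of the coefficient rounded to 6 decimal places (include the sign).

triangle: 0!*2!*6!/9! = 1440/362880
(j±m)!: 0!*2!*3!*3!*3!*5! = 51840
prefactor² = (2J+1)*Δ*N² = 12960/7
  k=0: +1/(0!*0!*2!*3!*0!*3!) = 1/72
Σ = 1/72  ⇒  CG² = 12960/7*(1/72)² = 5/14
CG = +√(5/14) = +0.597614

+0.597614  (= +√(5/14))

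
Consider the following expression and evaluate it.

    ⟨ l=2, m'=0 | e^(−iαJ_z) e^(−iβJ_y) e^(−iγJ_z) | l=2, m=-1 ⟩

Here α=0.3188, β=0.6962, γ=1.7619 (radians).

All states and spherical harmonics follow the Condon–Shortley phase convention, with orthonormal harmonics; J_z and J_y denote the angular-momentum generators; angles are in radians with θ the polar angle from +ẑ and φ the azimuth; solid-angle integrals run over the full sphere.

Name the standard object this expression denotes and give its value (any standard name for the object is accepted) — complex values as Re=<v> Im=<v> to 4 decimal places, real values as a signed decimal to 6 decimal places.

Wigner D-matrix element, Re=0.1145 Im=-0.5917

This is a Wigner D-matrix element — the rotation-matrix element ⟨l m'| R(α,β,γ) |l m⟩ in the angular-momentum basis.
First d^2_{0,-1}(β=0.6962), then the phase factors e^{-i(0)α} and e^{-i(-1)γ}:
Half-angle: c=0.940023, s=0.341112. N=√(2·2·1·6)=4.898979
The bounds max(0,m−m')=0 and min(l+m,l−m')=1 give 2 terms
  k=0: (−1)^1·4.8990/(2)·0.9400^3·0.3411^1 = -0.694045
  k=1: (−1)^2·4.8990/(2)·0.9400^1·0.3411^3 = +0.091392
d^2_{0,-1}(0.6962) = -0.694045 +0.091392 = -0.602654
D = (+1.000000+0.000000i)·(-0.602654)·(-0.189943+0.981795i) = +0.114470-0.591683i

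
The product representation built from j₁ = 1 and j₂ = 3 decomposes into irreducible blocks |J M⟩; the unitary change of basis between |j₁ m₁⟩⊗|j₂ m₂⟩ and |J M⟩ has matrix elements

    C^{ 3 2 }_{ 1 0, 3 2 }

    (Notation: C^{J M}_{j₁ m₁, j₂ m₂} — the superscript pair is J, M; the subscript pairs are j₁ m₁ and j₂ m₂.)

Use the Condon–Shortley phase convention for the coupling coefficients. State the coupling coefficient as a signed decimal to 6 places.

-0.577350

triangle: 1!*1!*5!/8! = 120/40320
(j±m)!: 1!*1!*5!*1!*5!*1! = 14400
prefactor² = (2J+1)*Δ*N² = 300
  k=0: +1/(0!*1!*1!*5!*0!*0!) = 1/120
  k=1: −1/(1!*0!*0!*4!*1!*1!) = -1/24
Σ = -1/30  ⇒  CG² = 300*(-1/30)² = 1/3
CG = −√(1/3) = -0.577350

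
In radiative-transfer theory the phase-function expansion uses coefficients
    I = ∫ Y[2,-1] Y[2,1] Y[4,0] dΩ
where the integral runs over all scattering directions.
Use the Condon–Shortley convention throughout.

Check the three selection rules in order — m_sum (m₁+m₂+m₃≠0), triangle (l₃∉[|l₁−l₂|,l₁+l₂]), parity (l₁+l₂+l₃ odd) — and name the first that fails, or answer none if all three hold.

none

azimuthal sum: -1 + 1 + 0 = 0  ✓
0 ≤ 4 ≤ 4 (triangle on l)  ✓
L = 2 + 2 + 4 = 8 (even)  ✓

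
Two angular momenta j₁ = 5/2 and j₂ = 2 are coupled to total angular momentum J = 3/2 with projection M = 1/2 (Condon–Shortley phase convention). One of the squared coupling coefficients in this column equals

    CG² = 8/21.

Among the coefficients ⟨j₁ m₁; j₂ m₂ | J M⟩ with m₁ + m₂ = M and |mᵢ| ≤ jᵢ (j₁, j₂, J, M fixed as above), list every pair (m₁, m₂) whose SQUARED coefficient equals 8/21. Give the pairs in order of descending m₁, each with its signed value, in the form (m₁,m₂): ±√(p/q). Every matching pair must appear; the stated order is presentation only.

(5/2,-2): +√(8/21)

Admissible pairs with m₁+m₂ = M = 1/2: (-3/2,2), (-1/2,1), (1/2,0), (3/2,-1), (5/2,-2)
  (m₁,m₂)=(5/2,-2): CG² = 8/21, CG = +√(8/21)   ← matches the target
  (m₁,m₂)=(3/2,-1): CG² = 2/105, CG = −√(2/105)
  (m₁,m₂)=(1/2,0): CG² = 2/35, CG = −√(2/35)
  (m₁,m₂)=(-1/2,1): CG² = 5/21, CG = +√(5/21)
  (m₁,m₂)=(-3/2,2): CG² = 32/105, CG = −√(32/105)
Pairs with CG² = 8/21: (5/2,-2): +√(8/21)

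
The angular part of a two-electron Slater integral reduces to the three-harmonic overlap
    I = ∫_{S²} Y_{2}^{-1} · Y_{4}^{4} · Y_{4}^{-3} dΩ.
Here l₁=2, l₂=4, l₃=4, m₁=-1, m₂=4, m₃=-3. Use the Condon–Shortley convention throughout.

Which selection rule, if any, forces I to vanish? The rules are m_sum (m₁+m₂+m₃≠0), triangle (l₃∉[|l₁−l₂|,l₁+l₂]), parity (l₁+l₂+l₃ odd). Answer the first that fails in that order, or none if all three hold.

Σmᵢ = 0  ✓
l₃∈[|l₁−l₂|,l₁+l₂]=[2,6], have l₃=4  ✓
Σlᵢ = 10 ⇒ even  ✓

none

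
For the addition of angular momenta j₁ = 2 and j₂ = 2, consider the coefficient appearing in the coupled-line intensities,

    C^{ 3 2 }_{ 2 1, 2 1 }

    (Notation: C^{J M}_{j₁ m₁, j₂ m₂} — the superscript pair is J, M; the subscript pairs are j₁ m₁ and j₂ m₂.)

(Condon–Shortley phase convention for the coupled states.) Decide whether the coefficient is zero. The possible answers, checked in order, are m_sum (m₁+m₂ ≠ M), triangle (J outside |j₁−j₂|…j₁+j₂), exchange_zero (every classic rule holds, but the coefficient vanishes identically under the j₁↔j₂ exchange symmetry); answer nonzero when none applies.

exchange_zero

m-sum: m₁+m₂ = 1+1 = 2, M = 2  ✓
triangle: |j₁−j₂| = 0 ≤ J = 3 ≤ j₁+j₂ = 4  ✓
exchange: j₁=j₂ and m₁=m₂, and (−1)^(j₁+j₂−J) = (−1)^1 = −1 forces ⟨j₁m₁;j₂m₂|JM⟩ = −⟨j₂m₂;j₁m₁|JM⟩ = −⟨j₁m₁;j₂m₂|JM⟩ ⇒ the coefficient vanishes identically
Racah sum check: Σ_k collapses to 0 ⇒ CG = 0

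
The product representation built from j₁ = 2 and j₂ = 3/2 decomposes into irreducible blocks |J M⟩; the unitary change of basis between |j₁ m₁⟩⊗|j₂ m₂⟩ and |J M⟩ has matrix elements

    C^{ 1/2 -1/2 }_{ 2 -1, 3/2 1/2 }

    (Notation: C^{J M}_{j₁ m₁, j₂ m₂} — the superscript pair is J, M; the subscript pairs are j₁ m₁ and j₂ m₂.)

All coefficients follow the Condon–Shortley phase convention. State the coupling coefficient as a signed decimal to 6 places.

√[2·3!1!0!/5! · 1!3!2!1!0!1!] = √(6/5)
  +(−1)^2/∏(2,1,1,0,0,0)! = 1/2  (running 1/2)
⟨..|..⟩ = √(6/5)·(1/2) = +0.547723

+√(3/10) ≈ +0.547723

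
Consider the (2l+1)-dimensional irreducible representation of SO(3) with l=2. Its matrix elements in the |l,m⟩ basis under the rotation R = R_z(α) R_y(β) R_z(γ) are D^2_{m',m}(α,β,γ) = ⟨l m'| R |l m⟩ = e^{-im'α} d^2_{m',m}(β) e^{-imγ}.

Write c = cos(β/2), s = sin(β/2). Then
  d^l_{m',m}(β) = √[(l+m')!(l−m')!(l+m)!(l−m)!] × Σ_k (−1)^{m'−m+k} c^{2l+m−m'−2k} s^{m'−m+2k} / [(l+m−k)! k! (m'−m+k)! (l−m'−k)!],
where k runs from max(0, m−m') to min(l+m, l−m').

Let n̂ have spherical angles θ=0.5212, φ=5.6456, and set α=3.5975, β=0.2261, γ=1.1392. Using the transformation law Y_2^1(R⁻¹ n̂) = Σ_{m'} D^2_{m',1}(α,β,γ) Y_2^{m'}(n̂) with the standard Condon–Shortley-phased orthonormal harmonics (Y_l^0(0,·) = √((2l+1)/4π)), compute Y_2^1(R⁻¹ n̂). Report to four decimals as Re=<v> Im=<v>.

Re=-0.1393 Im=-0.3459

Need the full column D^2_{m',1} for m'=−2..2 at α=3.5975, β=0.2261, γ=1.1392.
cos(β/2)=0.993617, sin(β/2)=0.112809
d^2_{-2,1}: single k=3 term ⇒ +0.002853;  D = +0.002779-0.000643i
d^2_{-1,1}: k∈[2..3] ⇒ +0.037692 -0.000162 = +0.037530;  D = -0.029104+0.023695i
d^2_{0,1}: k∈[1..2] ⇒ +0.271067 -0.003494 = +0.267573;  D = +0.111932-0.243037i
d^2_{1,1}: k∈[0..1] ⇒ +0.974710 -0.037692 = +0.937018;  D = +0.022778+0.936741i
d^2_{2,1}: single k=0 term ⇒ -0.221326;  D = +0.102246+0.196292i
Y_2^{m'}(θ=0.5212,φ=5.6456) and Σ D·Y over m':
  (+0.0028-0.0006i)·(+0.0279+0.0916i)  (-0.0291+0.0237i)·(+0.2681+0.1986i)  (+0.1119-0.2430i)·(+0.3962+0.0000i)  (+0.0228+0.9367i)·(-0.2681+0.1986i)  (+0.1022+0.1963i)·(+0.0279-0.0916i)
Y_2^1(R⁻¹ n̂) = -0.139305-0.345947i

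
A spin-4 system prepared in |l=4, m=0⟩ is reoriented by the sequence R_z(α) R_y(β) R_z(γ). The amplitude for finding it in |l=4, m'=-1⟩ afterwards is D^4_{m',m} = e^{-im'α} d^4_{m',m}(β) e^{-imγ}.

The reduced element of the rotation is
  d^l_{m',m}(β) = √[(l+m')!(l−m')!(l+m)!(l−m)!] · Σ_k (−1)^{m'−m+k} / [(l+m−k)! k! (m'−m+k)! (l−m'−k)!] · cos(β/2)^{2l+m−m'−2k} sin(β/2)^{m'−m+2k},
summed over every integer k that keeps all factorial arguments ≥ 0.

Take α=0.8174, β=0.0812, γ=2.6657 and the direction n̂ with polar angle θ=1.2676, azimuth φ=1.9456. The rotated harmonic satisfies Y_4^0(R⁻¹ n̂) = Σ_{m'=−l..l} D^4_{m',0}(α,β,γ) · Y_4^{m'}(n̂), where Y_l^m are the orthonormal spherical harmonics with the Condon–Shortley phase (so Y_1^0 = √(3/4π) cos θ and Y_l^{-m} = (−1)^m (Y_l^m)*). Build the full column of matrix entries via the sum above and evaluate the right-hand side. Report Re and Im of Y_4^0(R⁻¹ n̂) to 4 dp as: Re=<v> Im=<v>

Re=0.0145 Im=0.0000

Need the full column D^4_{m',0} for m'=−4..4 at α=0.8174, β=0.0812, γ=2.6657.
cos(β/2)=0.999176, sin(β/2)=0.040589
d^4_{-4,0}: single k=4 term ⇒ +0.000023;  D = -0.000022-0.000003i
d^4_{-3,0}: k∈[3..4] ⇒ +0.000788 -0.000001 = +0.000787;  D = -0.000607+0.000500i
d^4_{-2,0}: k∈[2..4] ⇒ +0.015552 -0.000068 +0.000000 = +0.015484;  D = -0.000990+0.015452i
d^4_{-1,0}: k∈[1..4] ⇒ +0.180474 -0.001787 +0.000003 -0.000000 = +0.178690;  D = +0.122246+0.130331i
d^4_{0,0}: k∈[0..4] ⇒ +0.993426 -0.026229 +0.000097 -0.000000 +0.000000 = +0.967295;  D = +0.967295+0.000000i
d^4_{1,0}: k∈[0..3] ⇒ -0.180474 +0.001787 -0.000003 +0.000000 = -0.178690;  D = -0.122246+0.130331i
d^4_{2,0}: k∈[0..2] ⇒ +0.015552 -0.000068 +0.000000 = +0.015484;  D = -0.000990-0.015452i
d^4_{3,0}: k∈[0..1] ⇒ -0.000788 +0.000001 = -0.000787;  D = +0.000607+0.000500i
d^4_{4,0}: single k=0 term ⇒ +0.000023;  D = -0.000022+0.000003i
Y_4^{m'}(θ=1.2676,φ=1.9456) and Σ D·Y over m':
  (-0.0000-0.0000i)·(+0.0263-0.3662i)  (-0.0006+0.0005i)·(+0.2930+0.1403i)  (-0.0010+0.0155i)·(+0.0839-0.0781i)  (+0.1222+0.1303i)·(+0.1173+0.2981i)  (+0.9673+0.0000i)·(+0.0639+0.0000i)  (-0.1222+0.1303i)·(-0.1173+0.2981i)  (-0.0010-0.0155i)·(+0.0839+0.0781i)  (+0.0006+0.0005i)·(-0.2930+0.1403i)  (-0.0000+0.0000i)·(+0.0263+0.3662i)
Y_4^0(R⁻¹ n̂) = +0.014503+0.000000i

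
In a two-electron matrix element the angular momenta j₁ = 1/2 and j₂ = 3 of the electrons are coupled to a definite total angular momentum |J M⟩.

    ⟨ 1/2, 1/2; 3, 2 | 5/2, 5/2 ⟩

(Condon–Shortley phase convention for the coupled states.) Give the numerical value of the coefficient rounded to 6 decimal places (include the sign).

j₁+j₂−J=1  J+j₁−j₂=0  J−j₁+j₂=5  j₁+j₂+J+1=7
(j₁±m₁, j₂±m₂, J±M) = (1,0,5,1,5,0)
P² = 14400/7
sum k=0..0:
  [0] +1/120 = 1/120
S = 1/120
C² = P²·S² = 1/7 ; C = +0.377964

+0.377964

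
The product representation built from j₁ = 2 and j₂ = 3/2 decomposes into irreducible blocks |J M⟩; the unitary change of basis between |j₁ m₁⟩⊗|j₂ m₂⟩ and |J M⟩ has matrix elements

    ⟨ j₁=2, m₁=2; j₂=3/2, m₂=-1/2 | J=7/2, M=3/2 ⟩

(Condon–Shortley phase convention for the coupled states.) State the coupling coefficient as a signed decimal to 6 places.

j₁+j₂−J=0  J+j₁−j₂=4  J−j₁+j₂=3  j₁+j₂+J+1=8
(j₁±m₁, j₂±m₂, J±M) = (4,0,1,2,5,2)
P² = 2304/7
sum k=0..0:
  [0] +1/48 = 1/48
S = 1/48
C² = P²·S² = 1/7 ; C = +0.377964

+0.377964  (= +√(1/7))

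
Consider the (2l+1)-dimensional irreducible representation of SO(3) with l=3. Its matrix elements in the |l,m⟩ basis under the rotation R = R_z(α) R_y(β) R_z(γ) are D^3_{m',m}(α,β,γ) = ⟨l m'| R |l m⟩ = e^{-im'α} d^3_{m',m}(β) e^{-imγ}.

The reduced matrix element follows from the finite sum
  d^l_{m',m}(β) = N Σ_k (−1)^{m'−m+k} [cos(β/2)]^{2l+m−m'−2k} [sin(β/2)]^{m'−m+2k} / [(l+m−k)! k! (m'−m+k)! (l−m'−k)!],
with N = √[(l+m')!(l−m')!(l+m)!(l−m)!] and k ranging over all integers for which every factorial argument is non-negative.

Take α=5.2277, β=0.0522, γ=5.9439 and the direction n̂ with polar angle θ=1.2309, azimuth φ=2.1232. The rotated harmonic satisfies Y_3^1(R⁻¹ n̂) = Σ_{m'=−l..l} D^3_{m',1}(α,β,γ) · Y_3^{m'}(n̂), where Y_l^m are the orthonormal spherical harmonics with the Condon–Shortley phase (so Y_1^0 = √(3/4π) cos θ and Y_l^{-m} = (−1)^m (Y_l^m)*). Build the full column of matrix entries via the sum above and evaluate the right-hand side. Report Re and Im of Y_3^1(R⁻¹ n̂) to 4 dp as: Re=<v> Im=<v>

Re=-0.1722 Im=-0.0679

Need the full column D^3_{m',1} for m'=−3..3 at α=5.2277, β=0.0522, γ=5.9439.
cos(β/2)=0.999659, sin(β/2)=0.026097
d^3_{-3,1}: single k=4 term ⇒ +0.000002;  D = -0.000002-0.000001i
d^3_{-2,1}: k∈[3..4] ⇒ +0.000112 -0.000000 = +0.000112;  D = -0.000022-0.000110i
d^3_{-1,1}: k∈[2..4] ⇒ +0.004081 -0.000004 +0.000000 = +0.004077;  D = +0.003075-0.002677i
d^3_{0,1}: k∈[1..3] ⇒ +0.090249 -0.000185 +0.000000 = +0.090064;  D = +0.084930+0.029975i
d^3_{1,1}: k∈[0..2] ⇒ +0.997958 -0.005441 +0.000003 = +0.992520;  D = +0.173808+0.977183i
d^3_{2,1}: k∈[0..1] ⇒ -0.082386 +0.000112 = -0.082273;  D = +0.063383-0.052455i
d^3_{3,1}: single k=0 term ⇒ +0.002634;  D = -0.002461-0.000938i
Y_3^{m'}(θ=1.2309,φ=2.1232) and Σ D·Y over m':
  (-0.0000-0.0000i)·(+0.3483-0.0302i)  (-0.0000-0.0001i)·(-0.1361+0.2706i)  (+0.0031-0.0027i)·(+0.0710+0.1152i)  (+0.0849+0.0300i)·(-0.3041+0.0000i)  (+0.1738+0.9772i)·(-0.0710+0.1152i)  (+0.0634-0.0525i)·(-0.1361-0.2706i)  (-0.0025-0.0009i)·(-0.3483-0.0302i)
Y_3^1(R⁻¹ n̂) = -0.172200-0.067933i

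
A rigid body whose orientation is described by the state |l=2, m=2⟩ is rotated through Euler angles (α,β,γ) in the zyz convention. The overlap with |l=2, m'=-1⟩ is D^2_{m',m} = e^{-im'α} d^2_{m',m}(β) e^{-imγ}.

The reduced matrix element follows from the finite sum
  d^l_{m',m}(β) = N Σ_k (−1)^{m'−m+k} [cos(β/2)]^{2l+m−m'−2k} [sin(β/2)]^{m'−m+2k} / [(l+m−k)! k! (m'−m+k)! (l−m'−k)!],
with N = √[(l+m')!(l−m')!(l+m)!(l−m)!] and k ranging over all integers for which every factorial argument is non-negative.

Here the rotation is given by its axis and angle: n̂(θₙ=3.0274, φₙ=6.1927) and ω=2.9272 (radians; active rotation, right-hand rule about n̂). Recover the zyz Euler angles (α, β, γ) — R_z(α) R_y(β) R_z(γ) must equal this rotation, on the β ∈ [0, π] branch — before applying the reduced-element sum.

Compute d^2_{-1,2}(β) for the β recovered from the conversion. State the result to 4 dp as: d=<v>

Axis–angle → zyz. n̂ = (sinθₙcosφₙ, sinθₙsinφₙ, cosθₙ) = (+0.113478, -0.010296, -0.993487), ω = 2.9272.
R = I cosω + sinω [n̂]ₓ + (1−cosω) n̂n̂ᵀ gives
  R = [-0.951646, +0.209058, -0.225088; -0.213678, -0.976896, -0.003919; -0.220707, +0.044367, +0.974330]
β = atan2(√(R₁₃²+R₂₃²), R₃₃) = 0.227069; α = atan2(R₂₃, R₁₃) mod 2π = 3.159001; γ = atan2(R₃₂, −R₃₁) mod 2π = 0.198379
d^2_{-1,2}(β=0.2271) via the finite sum:
Half-angle: c=0.993562, s=0.113291. N=√(1·6·24·1)=12.000000
The bounds max(0,m−m')=3 and min(l+m,l−m')=3 give 1 term
  k=3: (−1)^0·12.0000/(6)·0.9936^1·0.1133^3 = +0.002889
d^2_{-1,2}(0.2271) = +0.002889

d=0.0029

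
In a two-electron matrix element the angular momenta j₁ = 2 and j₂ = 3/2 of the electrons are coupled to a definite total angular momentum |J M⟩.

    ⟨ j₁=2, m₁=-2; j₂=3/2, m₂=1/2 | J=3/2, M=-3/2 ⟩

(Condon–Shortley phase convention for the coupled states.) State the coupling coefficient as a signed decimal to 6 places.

triangle: 2!*2!*1!/6! = 4/720
(j±m)!: 0!*4!*2!*1!*0!*3! = 288
prefactor² = (2J+1)*Δ*N² = 32/5
  k=2: +1/(2!*0!*2!*0!*0!*1!) = 1/4
Σ = 1/4  ⇒  CG² = 32/5*(1/4)² = 2/5
CG = +√(2/5) = +0.632456

+√(2/5) ≈ +0.632456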